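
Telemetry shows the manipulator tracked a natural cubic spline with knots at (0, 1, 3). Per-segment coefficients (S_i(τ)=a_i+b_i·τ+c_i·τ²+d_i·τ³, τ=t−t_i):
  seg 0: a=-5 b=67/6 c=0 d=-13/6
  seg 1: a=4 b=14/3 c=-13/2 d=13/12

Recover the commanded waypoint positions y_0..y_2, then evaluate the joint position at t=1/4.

y_0 = S_0(0) = a_0 = -5
y_1 = S_1(0) = a_1 = 4
y_2 = S_1(2) = -4
t_q=1/4 is in segment 0 (τ=1/4); S_0(τ)=-287/128

y_0=-5 y_1=4 y_2=-4
S(1/4) = -287/128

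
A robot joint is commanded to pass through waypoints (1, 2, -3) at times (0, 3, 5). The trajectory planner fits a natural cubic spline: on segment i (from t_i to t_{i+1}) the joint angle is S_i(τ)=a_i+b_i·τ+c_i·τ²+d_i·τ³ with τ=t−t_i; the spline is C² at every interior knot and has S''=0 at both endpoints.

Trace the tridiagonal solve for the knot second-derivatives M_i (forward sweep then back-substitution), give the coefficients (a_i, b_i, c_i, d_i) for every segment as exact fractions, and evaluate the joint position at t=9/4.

  seg 0: a=1 b=71/60 c=0 d=-17/180
  seg 1: a=2 b=-41/30 c=-17/20 d=17/120
S(9/4) = 3311/1280

Δ: Δ0=1/3, Δ1=-5/2
row 1: diag=10, rhs=-17; c'=1/5, d'=-17/10
back: M1=-17/10
M: M0=0, M1=-17/10, M2=0
seg 0: a=1, c=M0/2=0, d=(M1−M0)/(6·3)=-17/180, b=Δ0−h0·(2M0+M1)/6=71/60
seg 1: a=2, c=M1/2=-17/20, d=(M2−M1)/(6·2)=17/120, b=Δ1−h1·(2M1+M2)/6=-41/30
t_q=9/4 → seg 0, τ=9/4; S=1+71/60·τ+0·τ²+-17/180·τ³=3311/1280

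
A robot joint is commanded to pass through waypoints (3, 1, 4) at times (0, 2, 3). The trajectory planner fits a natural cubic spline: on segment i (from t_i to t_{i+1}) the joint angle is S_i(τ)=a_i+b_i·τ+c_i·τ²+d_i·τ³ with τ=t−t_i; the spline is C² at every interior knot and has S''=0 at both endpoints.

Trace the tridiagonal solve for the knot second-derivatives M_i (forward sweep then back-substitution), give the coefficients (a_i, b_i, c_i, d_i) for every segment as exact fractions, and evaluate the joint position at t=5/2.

  seg 0: a=3 b=-7/3 c=0 d=1/3
  seg 1: a=1 b=5/3 c=2 d=-2/3
S(5/2) = 9/4

Δ: Δ0=-1, Δ1=3
row 1: diag=6, rhs=24; c'=1/6, d'=4
back: M1=4
M: M0=0, M1=4, M2=0
seg 0: a=3, c=M0/2=0, d=(M1−M0)/(6·2)=1/3, b=Δ0−h0·(2M0+M1)/6=-7/3
seg 1: a=1, c=M1/2=2, d=(M2−M1)/(6·1)=-2/3, b=Δ1−h1·(2M1+M2)/6=5/3
t_q=5/2 → seg 1, τ=1/2; S=1+5/3·τ+2·τ²+-2/3·τ³=9/4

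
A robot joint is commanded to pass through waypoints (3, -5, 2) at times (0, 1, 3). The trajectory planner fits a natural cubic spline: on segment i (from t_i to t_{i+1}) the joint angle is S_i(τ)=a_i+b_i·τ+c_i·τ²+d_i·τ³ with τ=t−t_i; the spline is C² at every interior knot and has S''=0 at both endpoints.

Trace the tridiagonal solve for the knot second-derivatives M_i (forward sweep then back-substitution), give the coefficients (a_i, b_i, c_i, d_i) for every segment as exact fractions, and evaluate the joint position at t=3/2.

  seg 0: a=3 b=-119/12 c=0 d=23/12
  seg 1: a=-5 b=-25/6 c=23/4 d=-23/24
S(3/2) = -369/64

Δ: Δ0=-8, Δ1=7/2
row 1: diag=6, rhs=69; c'=1/3, d'=23/2
back: M1=23/2
M: M0=0, M1=23/2, M2=0
seg 0: a=3, c=M0/2=0, d=(M1−M0)/(6·1)=23/12, b=Δ0−h0·(2M0+M1)/6=-119/12
seg 1: a=-5, c=M1/2=23/4, d=(M2−M1)/(6·2)=-23/24, b=Δ1−h1·(2M1+M2)/6=-25/6
t_q=3/2 → seg 1, τ=1/2; S=-5+-25/6·τ+23/4·τ²+-23/24·τ³=-369/64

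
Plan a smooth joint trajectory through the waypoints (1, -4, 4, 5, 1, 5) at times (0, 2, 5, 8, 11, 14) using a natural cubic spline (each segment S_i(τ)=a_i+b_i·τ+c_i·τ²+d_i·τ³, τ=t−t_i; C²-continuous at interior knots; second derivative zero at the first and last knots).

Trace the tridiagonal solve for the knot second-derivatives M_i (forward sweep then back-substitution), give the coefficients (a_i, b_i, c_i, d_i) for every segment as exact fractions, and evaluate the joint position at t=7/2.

  seg 0: a=1 b=-767/206 c=0 d=63/206
  seg 1: a=-4 b=-11/206 c=189/103 d=-1721/5562
  seg 2: a=4 b=268/103 c=-587/618 d=359/5562
  seg 3: a=5 b=-279/206 c=-38/103 d=697/5562
  seg 4: a=1 b=-19/103 c=469/618 d=-469/5562
S(7/2) = -1641/1648

Δ: Δ0=-5/2, Δ1=8/3, Δ2=1/3, Δ3=-4/3, Δ4=4/3
row 1: diag=10, rhs=31; c'=3/10, d'=31/10
row 2: denom=12−3·3/10=111/10; d'=(-14−3·31/10)/(111/10)=-233/111
row 3: denom=12−3·10/37=414/37; d'=(-10−3·-233/111)/(414/37)=-137/414
row 4: denom=12−3·37/138=515/46; d'=(16−3·-137/414)/(515/46)=469/309
back: M4=469/309
back: M3=-137/414−37/138·469/309=-76/103
back: M2=-233/111−10/37·-76/103=-587/309
back: M1=31/10−3/10·-587/309=378/103
M: M0=0, M1=378/103, M2=-587/309, M3=-76/103, M4=469/309, M5=0
seg 0: a=1, c=M0/2=0, d=(M1−M0)/(6·2)=63/206, b=Δ0−h0·(2M0+M1)/6=-767/206
seg 1: a=-4, c=M1/2=189/103, d=(M2−M1)/(6·3)=-1721/5562, b=Δ1−h1·(2M1+M2)/6=-11/206
seg 2: a=4, c=M2/2=-587/618, d=(M3−M2)/(6·3)=359/5562, b=Δ2−h2·(2M2+M3)/6=268/103
seg 3: a=5, c=M3/2=-38/103, d=(M4−M3)/(6·3)=697/5562, b=Δ3−h3·(2M3+M4)/6=-279/206
seg 4: a=1, c=M4/2=469/618, d=(M5−M4)/(6·3)=-469/5562, b=Δ4−h4·(2M4+M5)/6=-19/103
t_q=7/2 → seg 1, τ=3/2; S=-4+-11/206·τ+189/103·τ²+-1721/5562·τ³=-1641/1648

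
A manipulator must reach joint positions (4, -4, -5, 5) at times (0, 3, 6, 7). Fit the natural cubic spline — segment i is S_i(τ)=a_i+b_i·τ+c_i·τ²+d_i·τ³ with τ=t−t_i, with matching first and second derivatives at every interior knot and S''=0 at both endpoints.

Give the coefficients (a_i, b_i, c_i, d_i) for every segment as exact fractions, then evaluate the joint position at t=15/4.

Δ: Δ0=-8/3, Δ1=-1/3, Δ2=10
row 1: diag=12, rhs=14; c'=1/4, d'=7/6
row 2: denom=8−3·1/4=29/4; d'=(62−3·7/6)/(29/4)=234/29
back: M2=234/29
back: M1=7/6−1/4·234/29=-74/87
M: M0=0, M1=-74/87, M2=234/29, M3=0
seg 0: a=4, c=M0/2=0, d=(M1−M0)/(6·3)=-37/783, b=Δ0−h0·(2M0+M1)/6=-65/29
seg 1: a=-4, c=M1/2=-37/87, d=(M2−M1)/(6·3)=388/783, b=Δ1−h1·(2M1+M2)/6=-102/29
seg 2: a=-5, c=M2/2=117/29, d=(M3−M2)/(6·1)=-39/29, b=Δ2−h2·(2M2+M3)/6=212/29
t_q=15/4 → seg 1, τ=3/4; S=-4+-102/29·τ+-37/87·τ²+388/783·τ³=-1547/232

  seg 0: a=4 b=-65/29 c=0 d=-37/783
  seg 1: a=-4 b=-102/29 c=-37/87 d=388/783
  seg 2: a=-5 b=212/29 c=117/29 d=-39/29
S(15/4) = -1547/232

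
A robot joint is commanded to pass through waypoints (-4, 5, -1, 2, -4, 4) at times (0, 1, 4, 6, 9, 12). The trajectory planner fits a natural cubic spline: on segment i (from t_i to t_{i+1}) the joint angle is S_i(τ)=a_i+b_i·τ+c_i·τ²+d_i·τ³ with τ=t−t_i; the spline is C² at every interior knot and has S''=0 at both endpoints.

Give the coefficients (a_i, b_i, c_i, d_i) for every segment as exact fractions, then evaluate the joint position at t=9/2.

  seg 0: a=-4 b=3163/294 c=0 d=-517/294
  seg 1: a=5 b=806/147 c=-517/98 d=2453/2646
  seg 2: a=-1 b=-335/294 c=451/147 d=-257/294
  seg 3: a=2 b=9/14 c=-320/147 d=127/294
  seg 4: a=-4 b=-37/49 c=503/294 d=-503/2646
S(9/2) = -715/784

Δ: Δ0=9, Δ1=-2, Δ2=3/2, Δ3=-2, Δ4=8/3
row 1: diag=8, rhs=-66; c'=3/8, d'=-33/4
row 2: denom=10−3·3/8=71/8; d'=(21−3·-33/4)/(71/8)=366/71
row 3: denom=10−2·16/71=678/71; d'=(-21−2·366/71)/(678/71)=-741/226
row 4: denom=12−3·71/226=2499/226; d'=(28−3·-741/226)/(2499/226)=503/147
back: M4=503/147
back: M3=-741/226−71/226·503/147=-640/147
back: M2=366/71−16/71·-640/147=902/147
back: M1=-33/4−3/8·902/147=-517/49
M: M0=0, M1=-517/49, M2=902/147, M3=-640/147, M4=503/147, M5=0
seg 0: a=-4, c=M0/2=0, d=(M1−M0)/(6·1)=-517/294, b=Δ0−h0·(2M0+M1)/6=3163/294
seg 1: a=5, c=M1/2=-517/98, d=(M2−M1)/(6·3)=2453/2646, b=Δ1−h1·(2M1+M2)/6=806/147
seg 2: a=-1, c=M2/2=451/147, d=(M3−M2)/(6·2)=-257/294, b=Δ2−h2·(2M2+M3)/6=-335/294
seg 3: a=2, c=M3/2=-320/147, d=(M4−M3)/(6·3)=127/294, b=Δ3−h3·(2M3+M4)/6=9/14
seg 4: a=-4, c=M4/2=503/294, d=(M5−M4)/(6·3)=-503/2646, b=Δ4−h4·(2M4+M5)/6=-37/49
t_q=9/2 → seg 2, τ=1/2; S=-1+-335/294·τ+451/147·τ²+-257/294·τ³=-715/784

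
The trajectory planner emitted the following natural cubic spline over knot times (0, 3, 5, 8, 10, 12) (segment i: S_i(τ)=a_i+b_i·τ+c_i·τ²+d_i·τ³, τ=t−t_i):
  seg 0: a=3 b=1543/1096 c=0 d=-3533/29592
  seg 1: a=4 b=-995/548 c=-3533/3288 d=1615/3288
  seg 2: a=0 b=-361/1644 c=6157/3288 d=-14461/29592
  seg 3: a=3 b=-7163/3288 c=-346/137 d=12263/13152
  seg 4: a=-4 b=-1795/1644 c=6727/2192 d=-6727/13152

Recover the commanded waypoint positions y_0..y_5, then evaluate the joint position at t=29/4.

y_0 = S_0(0) = a_0 = 3
y_1 = S_1(0) = a_1 = 4
y_2 = S_2(0) = a_2 = 0
y_3 = S_3(0) = a_3 = 3
y_4 = S_4(0) = a_4 = -4
y_5 = S_4(2) = 2
t_q=29/4 is in segment 2 (τ=9/4); S_2(τ)=239853/70144

y_0=3 y_1=4 y_2=0 y_3=3 y_4=-4 y_5=2
S(29/4) = 239853/70144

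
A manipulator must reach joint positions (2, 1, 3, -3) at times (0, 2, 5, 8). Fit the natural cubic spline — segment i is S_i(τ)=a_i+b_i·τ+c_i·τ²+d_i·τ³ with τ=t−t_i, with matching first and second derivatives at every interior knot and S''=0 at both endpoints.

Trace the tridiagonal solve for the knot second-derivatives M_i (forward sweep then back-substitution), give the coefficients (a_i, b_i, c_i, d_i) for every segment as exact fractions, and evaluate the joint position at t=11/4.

  seg 0: a=2 b=-199/222 c=0 d=11/111
  seg 1: a=1 b=65/222 c=22/37 d=-313/1998
  seg 2: a=3 b=-41/111 c=-181/222 d=181/1998
S(11/4) = 7047/4736

Δ: Δ0=-1/2, Δ1=2/3, Δ2=-2
row 1: diag=10, rhs=7; c'=3/10, d'=7/10
row 2: denom=12−3·3/10=111/10; d'=(-16−3·7/10)/(111/10)=-181/111
back: M2=-181/111
back: M1=7/10−3/10·-181/111=44/37
M: M0=0, M1=44/37, M2=-181/111, M3=0
seg 0: a=2, c=M0/2=0, d=(M1−M0)/(6·2)=11/111, b=Δ0−h0·(2M0+M1)/6=-199/222
seg 1: a=1, c=M1/2=22/37, d=(M2−M1)/(6·3)=-313/1998, b=Δ1−h1·(2M1+M2)/6=65/222
seg 2: a=3, c=M2/2=-181/222, d=(M3−M2)/(6·3)=181/1998, b=Δ2−h2·(2M2+M3)/6=-41/111
t_q=11/4 → seg 1, τ=3/4; S=1+65/222·τ+22/37·τ²+-313/1998·τ³=7047/4736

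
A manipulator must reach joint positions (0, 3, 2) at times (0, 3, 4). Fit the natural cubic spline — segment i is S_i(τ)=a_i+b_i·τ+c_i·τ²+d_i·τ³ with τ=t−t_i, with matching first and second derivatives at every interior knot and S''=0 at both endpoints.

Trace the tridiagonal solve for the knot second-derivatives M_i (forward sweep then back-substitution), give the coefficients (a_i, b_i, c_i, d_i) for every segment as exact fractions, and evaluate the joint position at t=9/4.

Δ: Δ0=1, Δ1=-1
row 1: diag=8, rhs=-12; c'=1/8, d'=-3/2
back: M1=-3/2
M: M0=0, M1=-3/2, M2=0
seg 0: a=0, c=M0/2=0, d=(M1−M0)/(6·3)=-1/12, b=Δ0−h0·(2M0+M1)/6=7/4
seg 1: a=3, c=M1/2=-3/4, d=(M2−M1)/(6·1)=1/4, b=Δ1−h1·(2M1+M2)/6=-1/2
t_q=9/4 → seg 0, τ=9/4; S=0+7/4·τ+0·τ²+-1/12·τ³=765/256

  seg 0: a=0 b=7/4 c=0 d=-1/12
  seg 1: a=3 b=-1/2 c=-3/4 d=1/4
S(9/4) = 765/256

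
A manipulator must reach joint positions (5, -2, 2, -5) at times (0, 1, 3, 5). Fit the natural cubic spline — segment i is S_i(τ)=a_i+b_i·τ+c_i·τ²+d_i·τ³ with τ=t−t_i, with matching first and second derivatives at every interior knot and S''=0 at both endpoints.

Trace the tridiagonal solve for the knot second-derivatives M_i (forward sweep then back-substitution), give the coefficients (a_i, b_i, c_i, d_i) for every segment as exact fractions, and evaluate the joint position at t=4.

  seg 0: a=5 b=-391/44 c=0 d=83/44
  seg 1: a=-2 b=-71/22 c=249/44 d=-67/44
  seg 2: a=2 b=25/22 c=-153/44 d=51/88
S(4) = 21/88

Δ: Δ0=-7, Δ1=2, Δ2=-7/2
row 1: diag=6, rhs=54; c'=1/3, d'=9
row 2: denom=8−2·1/3=22/3; d'=(-33−2·9)/(22/3)=-153/22
back: M2=-153/22
back: M1=9−1/3·-153/22=249/22
M: M0=0, M1=249/22, M2=-153/22, M3=0
seg 0: a=5, c=M0/2=0, d=(M1−M0)/(6·1)=83/44, b=Δ0−h0·(2M0+M1)/6=-391/44
seg 1: a=-2, c=M1/2=249/44, d=(M2−M1)/(6·2)=-67/44, b=Δ1−h1·(2M1+M2)/6=-71/22
seg 2: a=2, c=M2/2=-153/44, d=(M3−M2)/(6·2)=51/88, b=Δ2−h2·(2M2+M3)/6=25/22
t_q=4 → seg 2, τ=1; S=2+25/22·τ+-153/44·τ²+51/88·τ³=21/88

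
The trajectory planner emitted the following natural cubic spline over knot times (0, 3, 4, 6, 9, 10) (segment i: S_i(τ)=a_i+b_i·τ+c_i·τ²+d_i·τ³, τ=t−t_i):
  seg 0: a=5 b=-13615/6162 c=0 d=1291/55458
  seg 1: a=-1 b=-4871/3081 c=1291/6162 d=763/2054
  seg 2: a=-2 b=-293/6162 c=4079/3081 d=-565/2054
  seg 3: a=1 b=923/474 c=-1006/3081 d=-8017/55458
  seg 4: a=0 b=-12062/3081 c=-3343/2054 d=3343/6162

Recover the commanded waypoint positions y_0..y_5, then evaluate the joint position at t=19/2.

y_0=5 y_1=-1 y_2=-2 y_3=1 y_4=0 y_5=-5
S(19/2) = -37737/16432

y_0 = S_0(0) = a_0 = 5
y_1 = S_1(0) = a_1 = -1
y_2 = S_2(0) = a_2 = -2
y_3 = S_3(0) = a_3 = 1
y_4 = S_4(0) = a_4 = 0
y_5 = S_4(1) = -5
t_q=19/2 is in segment 4 (τ=1/2); S_4(τ)=-37737/16432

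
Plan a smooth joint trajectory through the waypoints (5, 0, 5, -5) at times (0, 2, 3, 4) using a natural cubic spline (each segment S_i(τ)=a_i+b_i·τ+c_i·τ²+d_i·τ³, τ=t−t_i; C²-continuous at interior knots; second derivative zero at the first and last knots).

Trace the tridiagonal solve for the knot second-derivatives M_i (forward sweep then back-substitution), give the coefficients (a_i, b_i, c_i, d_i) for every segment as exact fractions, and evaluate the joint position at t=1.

  seg 0: a=5 b=-295/46 c=0 d=45/46
  seg 1: a=0 b=245/46 c=135/23 d=-285/46
  seg 2: a=5 b=-35/23 c=-585/46 d=195/46
S(1) = -10/23

Δ: Δ0=-5/2, Δ1=5, Δ2=-10
row 1: diag=6, rhs=45; c'=1/6, d'=15/2
row 2: denom=4−1·1/6=23/6; d'=(-90−1·15/2)/(23/6)=-585/23
back: M2=-585/23
back: M1=15/2−1/6·-585/23=270/23
M: M0=0, M1=270/23, M2=-585/23, M3=0
seg 0: a=5, c=M0/2=0, d=(M1−M0)/(6·2)=45/46, b=Δ0−h0·(2M0+M1)/6=-295/46
seg 1: a=0, c=M1/2=135/23, d=(M2−M1)/(6·1)=-285/46, b=Δ1−h1·(2M1+M2)/6=245/46
seg 2: a=5, c=M2/2=-585/46, d=(M3−M2)/(6·1)=195/46, b=Δ2−h2·(2M2+M3)/6=-35/23
t_q=1 → seg 0, τ=1; S=5+-295/46·τ+0·τ²+45/46·τ³=-10/23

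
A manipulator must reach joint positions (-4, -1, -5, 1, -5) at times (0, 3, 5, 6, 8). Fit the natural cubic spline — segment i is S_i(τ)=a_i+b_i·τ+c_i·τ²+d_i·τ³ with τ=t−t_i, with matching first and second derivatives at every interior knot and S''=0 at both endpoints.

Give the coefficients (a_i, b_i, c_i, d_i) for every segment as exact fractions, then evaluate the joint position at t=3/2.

  seg 0: a=-4 b=983/326 c=0 d=-73/326
  seg 1: a=-1 b=-494/163 c=-657/326 d=825/652
  seg 2: a=-5 b=667/163 c=909/163 d=-598/163
  seg 3: a=1 b=691/163 c=-885/163 d=295/326
S(3/2) = -607/2608

Δ: Δ0=1, Δ1=-2, Δ2=6, Δ3=-3
row 1: diag=10, rhs=-18; c'=1/5, d'=-9/5
row 2: denom=6−2·1/5=28/5; d'=(48−2·-9/5)/(28/5)=129/14
row 3: denom=6−1·5/28=163/28; d'=(-54−1·129/14)/(163/28)=-1770/163
back: M3=-1770/163
back: M2=129/14−5/28·-1770/163=1818/163
back: M1=-9/5−1/5·1818/163=-657/163
M: M0=0, M1=-657/163, M2=1818/163, M3=-1770/163, M4=0
seg 0: a=-4, c=M0/2=0, d=(M1−M0)/(6·3)=-73/326, b=Δ0−h0·(2M0+M1)/6=983/326
seg 1: a=-1, c=M1/2=-657/326, d=(M2−M1)/(6·2)=825/652, b=Δ1−h1·(2M1+M2)/6=-494/163
seg 2: a=-5, c=M2/2=909/163, d=(M3−M2)/(6·1)=-598/163, b=Δ2−h2·(2M2+M3)/6=667/163
seg 3: a=1, c=M3/2=-885/163, d=(M4−M3)/(6·2)=295/326, b=Δ3−h3·(2M3+M4)/6=691/163
t_q=3/2 → seg 0, τ=3/2; S=-4+983/326·τ+0·τ²+-73/326·τ³=-607/2608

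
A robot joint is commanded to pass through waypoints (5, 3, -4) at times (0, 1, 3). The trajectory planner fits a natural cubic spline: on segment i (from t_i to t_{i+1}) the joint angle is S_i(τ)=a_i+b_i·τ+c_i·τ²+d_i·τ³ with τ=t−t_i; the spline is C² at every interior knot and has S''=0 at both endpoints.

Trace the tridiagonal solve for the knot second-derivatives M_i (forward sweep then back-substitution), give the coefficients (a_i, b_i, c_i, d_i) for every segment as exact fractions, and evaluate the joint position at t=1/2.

  seg 0: a=5 b=-7/4 c=0 d=-1/4
  seg 1: a=3 b=-5/2 c=-3/4 d=1/8
S(1/2) = 131/32

Δ: Δ0=-2, Δ1=-7/2
row 1: diag=6, rhs=-9; c'=1/3, d'=-3/2
back: M1=-3/2
M: M0=0, M1=-3/2, M2=0
seg 0: a=5, c=M0/2=0, d=(M1−M0)/(6·1)=-1/4, b=Δ0−h0·(2M0+M1)/6=-7/4
seg 1: a=3, c=M1/2=-3/4, d=(M2−M1)/(6·2)=1/8, b=Δ1−h1·(2M1+M2)/6=-5/2
t_q=1/2 → seg 0, τ=1/2; S=5+-7/4·τ+0·τ²+-1/4·τ³=131/32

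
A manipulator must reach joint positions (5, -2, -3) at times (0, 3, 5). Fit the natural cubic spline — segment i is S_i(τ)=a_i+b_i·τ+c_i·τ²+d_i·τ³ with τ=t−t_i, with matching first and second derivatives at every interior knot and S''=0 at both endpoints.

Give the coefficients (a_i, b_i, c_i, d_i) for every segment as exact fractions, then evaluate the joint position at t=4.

  seg 0: a=5 b=-173/60 c=0 d=11/180
  seg 1: a=-2 b=-37/30 c=11/20 d=-11/120
S(4) = -111/40

Δ: Δ0=-7/3, Δ1=-1/2
row 1: diag=10, rhs=11; c'=1/5, d'=11/10
back: M1=11/10
M: M0=0, M1=11/10, M2=0
seg 0: a=5, c=M0/2=0, d=(M1−M0)/(6·3)=11/180, b=Δ0−h0·(2M0+M1)/6=-173/60
seg 1: a=-2, c=M1/2=11/20, d=(M2−M1)/(6·2)=-11/120, b=Δ1−h1·(2M1+M2)/6=-37/30
t_q=4 → seg 1, τ=1; S=-2+-37/30·τ+11/20·τ²+-11/120·τ³=-111/40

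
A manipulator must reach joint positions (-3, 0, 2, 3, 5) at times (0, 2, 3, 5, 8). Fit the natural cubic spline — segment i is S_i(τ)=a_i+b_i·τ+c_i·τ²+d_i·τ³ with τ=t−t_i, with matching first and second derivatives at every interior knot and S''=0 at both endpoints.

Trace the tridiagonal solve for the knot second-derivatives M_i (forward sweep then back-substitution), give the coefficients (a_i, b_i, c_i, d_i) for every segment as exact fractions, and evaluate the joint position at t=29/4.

  seg 0: a=-3 b=1207/978 c=0 d=65/978
  seg 1: a=0 b=1987/978 c=65/163 d=-421/978
  seg 2: a=2 b=752/489 c=-291/326 d=731/3912
  seg 3: a=3 b=205/978 c=149/652 d=-149/5868
S(29/4) = 181071/41728

Δ: Δ0=3/2, Δ1=2, Δ2=1/2, Δ3=2/3
row 1: diag=6, rhs=3; c'=1/6, d'=1/2
row 2: denom=6−1·1/6=35/6; d'=(-9−1·1/2)/(35/6)=-57/35
row 3: denom=10−2·12/35=326/35; d'=(1−2·-57/35)/(326/35)=149/326
back: M3=149/326
back: M2=-57/35−12/35·149/326=-291/163
back: M1=1/2−1/6·-291/163=130/163
M: M0=0, M1=130/163, M2=-291/163, M3=149/326, M4=0
seg 0: a=-3, c=M0/2=0, d=(M1−M0)/(6·2)=65/978, b=Δ0−h0·(2M0+M1)/6=1207/978
seg 1: a=0, c=M1/2=65/163, d=(M2−M1)/(6·1)=-421/978, b=Δ1−h1·(2M1+M2)/6=1987/978
seg 2: a=2, c=M2/2=-291/326, d=(M3−M2)/(6·2)=731/3912, b=Δ2−h2·(2M2+M3)/6=752/489
seg 3: a=3, c=M3/2=149/652, d=(M4−M3)/(6·3)=-149/5868, b=Δ3−h3·(2M3+M4)/6=205/978
t_q=29/4 → seg 3, τ=9/4; S=3+205/978·τ+149/652·τ²+-149/5868·τ³=181071/41728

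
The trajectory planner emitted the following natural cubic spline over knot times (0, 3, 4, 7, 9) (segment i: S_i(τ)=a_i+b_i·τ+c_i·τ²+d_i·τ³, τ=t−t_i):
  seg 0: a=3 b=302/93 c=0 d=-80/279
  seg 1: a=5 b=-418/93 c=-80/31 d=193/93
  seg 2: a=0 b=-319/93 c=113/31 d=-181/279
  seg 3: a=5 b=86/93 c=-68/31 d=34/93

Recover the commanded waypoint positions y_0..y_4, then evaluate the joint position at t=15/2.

y_0 = S_0(0) = a_0 = 3
y_1 = S_1(0) = a_1 = 5
y_2 = S_2(0) = a_2 = 0
y_3 = S_3(0) = a_3 = 5
y_4 = S_3(2) = 1
t_q=15/2 is in segment 3 (τ=1/2); S_3(τ)=615/124

y_0=3 y_1=5 y_2=0 y_3=5 y_4=1
S(15/2) = 615/124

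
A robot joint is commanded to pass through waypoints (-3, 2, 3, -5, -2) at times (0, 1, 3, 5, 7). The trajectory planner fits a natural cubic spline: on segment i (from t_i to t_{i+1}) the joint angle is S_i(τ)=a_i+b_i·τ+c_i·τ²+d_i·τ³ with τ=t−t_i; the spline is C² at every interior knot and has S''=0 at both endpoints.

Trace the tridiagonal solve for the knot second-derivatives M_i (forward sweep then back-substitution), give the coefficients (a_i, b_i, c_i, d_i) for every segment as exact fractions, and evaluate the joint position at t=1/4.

Δ: Δ0=5, Δ1=1/2, Δ2=-4, Δ3=3/2
row 1: diag=6, rhs=-27; c'=1/3, d'=-9/2
row 2: denom=8−2·1/3=22/3; d'=(-27−2·-9/2)/(22/3)=-27/11
row 3: denom=8−2·3/11=82/11; d'=(33−2·-27/11)/(82/11)=417/82
back: M3=417/82
back: M2=-27/11−3/11·417/82=-315/82
back: M1=-9/2−1/3·-315/82=-132/41
M: M0=0, M1=-132/41, M2=-315/82, M3=417/82, M4=0
seg 0: a=-3, c=M0/2=0, d=(M1−M0)/(6·1)=-22/41, b=Δ0−h0·(2M0+M1)/6=227/41
seg 1: a=2, c=M1/2=-66/41, d=(M2−M1)/(6·2)=-17/328, b=Δ1−h1·(2M1+M2)/6=161/41
seg 2: a=3, c=M2/2=-315/164, d=(M3−M2)/(6·2)=61/82, b=Δ2−h2·(2M2+M3)/6=-257/82
seg 3: a=-5, c=M3/2=417/164, d=(M4−M3)/(6·2)=-139/328, b=Δ3−h3·(2M3+M4)/6=-155/82
t_q=1/4 → seg 0, τ=1/4; S=-3+227/41·τ+0·τ²+-22/41·τ³=-2131/1312

  seg 0: a=-3 b=227/41 c=0 d=-22/41
  seg 1: a=2 b=161/41 c=-66/41 d=-17/328
  seg 2: a=3 b=-257/82 c=-315/164 d=61/82
  seg 3: a=-5 b=-155/82 c=417/164 d=-139/328
S(1/4) = -2131/1312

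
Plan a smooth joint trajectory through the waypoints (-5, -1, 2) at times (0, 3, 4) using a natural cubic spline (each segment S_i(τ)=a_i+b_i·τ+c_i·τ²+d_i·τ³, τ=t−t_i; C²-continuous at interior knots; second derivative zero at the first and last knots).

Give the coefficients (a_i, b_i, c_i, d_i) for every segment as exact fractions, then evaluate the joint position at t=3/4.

  seg 0: a=-5 b=17/24 c=0 d=5/72
  seg 1: a=-1 b=31/12 c=5/8 d=-5/24
S(3/4) = -2273/512

Δ: Δ0=4/3, Δ1=3
row 1: diag=8, rhs=10; c'=1/8, d'=5/4
back: M1=5/4
M: M0=0, M1=5/4, M2=0
seg 0: a=-5, c=M0/2=0, d=(M1−M0)/(6·3)=5/72, b=Δ0−h0·(2M0+M1)/6=17/24
seg 1: a=-1, c=M1/2=5/8, d=(M2−M1)/(6·1)=-5/24, b=Δ1−h1·(2M1+M2)/6=31/12
t_q=3/4 → seg 0, τ=3/4; S=-5+17/24·τ+0·τ²+5/72·τ³=-2273/512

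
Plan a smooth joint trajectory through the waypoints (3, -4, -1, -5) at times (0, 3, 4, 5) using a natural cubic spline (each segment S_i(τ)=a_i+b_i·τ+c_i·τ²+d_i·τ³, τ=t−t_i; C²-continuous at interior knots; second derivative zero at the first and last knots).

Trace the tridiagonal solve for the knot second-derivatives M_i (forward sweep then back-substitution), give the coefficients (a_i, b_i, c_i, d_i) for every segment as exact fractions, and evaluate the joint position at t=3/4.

Δ: Δ0=-7/3, Δ1=3, Δ2=-4
row 1: diag=8, rhs=32; c'=1/8, d'=4
row 2: denom=4−1·1/8=31/8; d'=(-42−1·4)/(31/8)=-368/31
back: M2=-368/31
back: M1=4−1/8·-368/31=170/31
M: M0=0, M1=170/31, M2=-368/31, M3=0
seg 0: a=3, c=M0/2=0, d=(M1−M0)/(6·3)=85/279, b=Δ0−h0·(2M0+M1)/6=-472/93
seg 1: a=-4, c=M1/2=85/31, d=(M2−M1)/(6·1)=-269/93, b=Δ1−h1·(2M1+M2)/6=293/93
seg 2: a=-1, c=M2/2=-184/31, d=(M3−M2)/(6·1)=184/93, b=Δ2−h2·(2M2+M3)/6=-4/93
t_q=3/4 → seg 0, τ=3/4; S=3+-472/93·τ+0·τ²+85/279·τ³=-1345/1984

  seg 0: a=3 b=-472/93 c=0 d=85/279
  seg 1: a=-4 b=293/93 c=85/31 d=-269/93
  seg 2: a=-1 b=-4/93 c=-184/31 d=184/93
S(3/4) = -1345/1984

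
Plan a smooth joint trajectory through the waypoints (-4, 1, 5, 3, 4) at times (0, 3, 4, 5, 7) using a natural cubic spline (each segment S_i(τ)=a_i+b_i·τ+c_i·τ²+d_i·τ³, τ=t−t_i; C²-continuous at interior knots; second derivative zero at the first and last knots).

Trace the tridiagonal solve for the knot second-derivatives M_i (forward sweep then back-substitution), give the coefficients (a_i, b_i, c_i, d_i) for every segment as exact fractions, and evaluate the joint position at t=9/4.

Δ: Δ0=5/3, Δ1=4, Δ2=-2, Δ3=1/2
row 1: diag=8, rhs=14; c'=1/8, d'=7/4
row 2: denom=4−1·1/8=31/8; d'=(-36−1·7/4)/(31/8)=-302/31
row 3: denom=6−1·8/31=178/31; d'=(15−1·-302/31)/(178/31)=767/178
back: M3=767/178
back: M2=-302/31−8/31·767/178=-966/89
back: M1=7/4−1/8·-966/89=553/178
M: M0=0, M1=553/178, M2=-966/89, M3=767/178, M4=0
seg 0: a=-4, c=M0/2=0, d=(M1−M0)/(6·3)=553/3204, b=Δ0−h0·(2M0+M1)/6=121/1068
seg 1: a=1, c=M1/2=553/356, d=(M2−M1)/(6·1)=-2485/1068, b=Δ1−h1·(2M1+M2)/6=2549/534
seg 2: a=5, c=M2/2=-483/89, d=(M3−M2)/(6·1)=2699/1068, b=Δ2−h2·(2M2+M3)/6=961/1068
seg 3: a=3, c=M3/2=767/356, d=(M4−M3)/(6·2)=-767/2136, b=Δ3−h3·(2M3+M4)/6=-1267/534
t_q=9/4 → seg 0, τ=9/4; S=-4+121/1068·τ+0·τ²+553/3204·τ³=-40535/22784

  seg 0: a=-4 b=121/1068 c=0 d=553/3204
  seg 1: a=1 b=2549/534 c=553/356 d=-2485/1068
  seg 2: a=5 b=961/1068 c=-483/89 d=2699/1068
  seg 3: a=3 b=-1267/534 c=767/356 d=-767/2136
S(9/4) = -40535/22784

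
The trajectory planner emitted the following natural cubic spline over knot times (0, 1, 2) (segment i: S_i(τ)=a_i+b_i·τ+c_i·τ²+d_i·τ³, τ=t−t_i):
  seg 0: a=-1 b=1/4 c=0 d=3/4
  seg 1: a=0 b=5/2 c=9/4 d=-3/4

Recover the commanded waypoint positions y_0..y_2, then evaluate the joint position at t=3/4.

y_0=-1 y_1=0 y_2=4
S(3/4) = -127/256

y_0 = S_0(0) = a_0 = -1
y_1 = S_1(0) = a_1 = 0
y_2 = S_1(1) = 4
t_q=3/4 is in segment 0 (τ=3/4); S_0(τ)=-127/256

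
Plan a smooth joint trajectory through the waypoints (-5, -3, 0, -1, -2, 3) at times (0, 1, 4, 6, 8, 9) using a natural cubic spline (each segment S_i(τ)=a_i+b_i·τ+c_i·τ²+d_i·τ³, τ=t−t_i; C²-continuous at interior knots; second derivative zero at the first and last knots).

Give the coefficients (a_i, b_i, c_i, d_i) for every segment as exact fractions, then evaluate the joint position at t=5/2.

Δ: Δ0=2, Δ1=1, Δ2=-1/2, Δ3=-1/2, Δ4=5
row 1: diag=8, rhs=-6; c'=3/8, d'=-3/4
row 2: denom=10−3·3/8=71/8; d'=(-9−3·-3/4)/(71/8)=-54/71
row 3: denom=8−2·16/71=536/71; d'=(0−2·-54/71)/(536/71)=27/134
row 4: denom=6−2·71/268=733/134; d'=(33−2·27/134)/(733/134)=4368/733
back: M4=4368/733
back: M3=27/134−71/268·4368/733=-2019/1466
back: M2=-54/71−16/71·-2019/1466=-330/733
back: M1=-3/4−3/8·-330/733=-426/733
M: M0=0, M1=-426/733, M2=-330/733, M3=-2019/1466, M4=4368/733, M5=0
seg 0: a=-5, c=M0/2=0, d=(M1−M0)/(6·1)=-71/733, b=Δ0−h0·(2M0+M1)/6=1537/733
seg 1: a=-3, c=M1/2=-213/733, d=(M2−M1)/(6·3)=16/2199, b=Δ1−h1·(2M1+M2)/6=1324/733
seg 2: a=0, c=M2/2=-165/733, d=(M3−M2)/(6·2)=-453/5864, b=Δ2−h2·(2M2+M3)/6=190/733
seg 3: a=-1, c=M3/2=-2019/2932, d=(M4−M3)/(6·2)=3585/5864, b=Δ3−h3·(2M3+M4)/6=-2299/1466
seg 4: a=-2, c=M4/2=2184/733, d=(M5−M4)/(6·1)=-728/733, b=Δ4−h4·(2M4+M5)/6=2209/733
t_q=5/2 → seg 1, τ=3/2; S=-3+1324/733·τ+-213/733·τ²+16/2199·τ³=-2697/2932

  seg 0: a=-5 b=1537/733 c=0 d=-71/733
  seg 1: a=-3 b=1324/733 c=-213/733 d=16/2199
  seg 2: a=0 b=190/733 c=-165/733 d=-453/5864
  seg 3: a=-1 b=-2299/1466 c=-2019/2932 d=3585/5864
  seg 4: a=-2 b=2209/733 c=2184/733 d=-728/733
S(5/2) = -2697/2932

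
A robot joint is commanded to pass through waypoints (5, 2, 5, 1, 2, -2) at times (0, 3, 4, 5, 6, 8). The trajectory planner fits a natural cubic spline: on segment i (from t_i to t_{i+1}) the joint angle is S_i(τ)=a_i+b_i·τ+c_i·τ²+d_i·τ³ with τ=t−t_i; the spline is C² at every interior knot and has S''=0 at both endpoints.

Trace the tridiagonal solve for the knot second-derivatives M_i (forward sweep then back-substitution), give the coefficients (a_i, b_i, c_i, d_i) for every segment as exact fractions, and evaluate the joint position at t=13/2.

  seg 0: a=5 b=-2279/665 c=0 d=538/1995
  seg 1: a=2 b=2563/665 c=1614/665 d=-2182/665
  seg 2: a=5 b=-151/133 c=-4932/665 d=3027/665
  seg 3: a=1 b=-1538/665 c=4149/665 d=-278/95
  seg 4: a=2 b=922/665 c=-1689/665 d=563/1330
S(13/2) = 3209/1520

Δ: Δ0=-1, Δ1=3, Δ2=-4, Δ3=1, Δ4=-2
row 1: diag=8, rhs=24; c'=1/8, d'=3
row 2: denom=4−1·1/8=31/8; d'=(-42−1·3)/(31/8)=-360/31
row 3: denom=4−1·8/31=116/31; d'=(30−1·-360/31)/(116/31)=645/58
row 4: denom=6−1·31/116=665/116; d'=(-18−1·645/58)/(665/116)=-3378/665
back: M4=-3378/665
back: M3=645/58−31/116·-3378/665=8298/665
back: M2=-360/31−8/31·8298/665=-9864/665
back: M1=3−1/8·-9864/665=3228/665
M: M0=0, M1=3228/665, M2=-9864/665, M3=8298/665, M4=-3378/665, M5=0
seg 0: a=5, c=M0/2=0, d=(M1−M0)/(6·3)=538/1995, b=Δ0−h0·(2M0+M1)/6=-2279/665
seg 1: a=2, c=M1/2=1614/665, d=(M2−M1)/(6·1)=-2182/665, b=Δ1−h1·(2M1+M2)/6=2563/665
seg 2: a=5, c=M2/2=-4932/665, d=(M3−M2)/(6·1)=3027/665, b=Δ2−h2·(2M2+M3)/6=-151/133
seg 3: a=1, c=M3/2=4149/665, d=(M4−M3)/(6·1)=-278/95, b=Δ3−h3·(2M3+M4)/6=-1538/665
seg 4: a=2, c=M4/2=-1689/665, d=(M5−M4)/(6·2)=563/1330, b=Δ4−h4·(2M4+M5)/6=922/665
t_q=13/2 → seg 4, τ=1/2; S=2+922/665·τ+-1689/665·τ²+563/1330·τ³=3209/1520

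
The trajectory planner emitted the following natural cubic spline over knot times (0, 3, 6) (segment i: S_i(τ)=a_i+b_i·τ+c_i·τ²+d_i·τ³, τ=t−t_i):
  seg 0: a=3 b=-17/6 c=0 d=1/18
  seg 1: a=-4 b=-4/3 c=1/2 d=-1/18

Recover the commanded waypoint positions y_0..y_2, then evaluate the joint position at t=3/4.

y_0 = S_0(0) = a_0 = 3
y_1 = S_1(0) = a_1 = -4
y_2 = S_1(3) = -5
t_q=3/4 is in segment 0 (τ=3/4); S_0(τ)=115/128

y_0=3 y_1=-4 y_2=-5
S(3/4) = 115/128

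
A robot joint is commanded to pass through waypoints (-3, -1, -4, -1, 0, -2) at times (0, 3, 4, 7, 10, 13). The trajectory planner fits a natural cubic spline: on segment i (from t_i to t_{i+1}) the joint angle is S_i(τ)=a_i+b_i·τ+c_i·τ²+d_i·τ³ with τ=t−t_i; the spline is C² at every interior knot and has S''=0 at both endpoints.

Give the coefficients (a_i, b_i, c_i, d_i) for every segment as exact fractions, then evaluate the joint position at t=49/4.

  seg 0: a=-3 b=1939/849 c=0 d=-1373/7641
  seg 1: a=-1 b=-2180/849 c=-1373/849 d=1006/849
  seg 2: a=-4 b=-636/283 c=1645/849 d=-242/849
  seg 3: a=-1 b=476/283 c=-533/849 d=454/7641
  seg 4: a=0 b=-136/283 c=-79/849 d=79/7641
S(49/4) = -25983/18112

Δ: Δ0=2/3, Δ1=-3, Δ2=1, Δ3=1/3, Δ4=-2/3
row 1: diag=8, rhs=-22; c'=1/8, d'=-11/4
row 2: denom=8−1·1/8=63/8; d'=(24−1·-11/4)/(63/8)=214/63
row 3: denom=12−3·8/21=76/7; d'=(-4−3·214/63)/(76/7)=-149/114
row 4: denom=12−3·21/76=849/76; d'=(-6−3·-149/114)/(849/76)=-158/849
back: M4=-158/849
back: M3=-149/114−21/76·-158/849=-1066/849
back: M2=214/63−8/21·-1066/849=3290/849
back: M1=-11/4−1/8·3290/849=-2746/849
M: M0=0, M1=-2746/849, M2=3290/849, M3=-1066/849, M4=-158/849, M5=0
seg 0: a=-3, c=M0/2=0, d=(M1−M0)/(6·3)=-1373/7641, b=Δ0−h0·(2M0+M1)/6=1939/849
seg 1: a=-1, c=M1/2=-1373/849, d=(M2−M1)/(6·1)=1006/849, b=Δ1−h1·(2M1+M2)/6=-2180/849
seg 2: a=-4, c=M2/2=1645/849, d=(M3−M2)/(6·3)=-242/849, b=Δ2−h2·(2M2+M3)/6=-636/283
seg 3: a=-1, c=M3/2=-533/849, d=(M4−M3)/(6·3)=454/7641, b=Δ3−h3·(2M3+M4)/6=476/283
seg 4: a=0, c=M4/2=-79/849, d=(M5−M4)/(6·3)=79/7641, b=Δ4−h4·(2M4+M5)/6=-136/283
t_q=49/4 → seg 4, τ=9/4; S=0+-136/283·τ+-79/849·τ²+79/7641·τ³=-25983/18112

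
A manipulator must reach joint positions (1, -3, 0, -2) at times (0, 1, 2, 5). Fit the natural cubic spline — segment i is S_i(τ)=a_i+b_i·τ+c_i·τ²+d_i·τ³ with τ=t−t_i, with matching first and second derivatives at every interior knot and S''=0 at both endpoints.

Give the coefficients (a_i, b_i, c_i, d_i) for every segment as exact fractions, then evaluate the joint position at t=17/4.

Δ: Δ0=-4, Δ1=3, Δ2=-2/3
row 1: diag=4, rhs=42; c'=1/4, d'=21/2
row 2: denom=8−1·1/4=31/4; d'=(-22−1·21/2)/(31/4)=-130/31
back: M2=-130/31
back: M1=21/2−1/4·-130/31=358/31
M: M0=0, M1=358/31, M2=-130/31, M3=0
seg 0: a=1, c=M0/2=0, d=(M1−M0)/(6·1)=179/93, b=Δ0−h0·(2M0+M1)/6=-551/93
seg 1: a=-3, c=M1/2=179/31, d=(M2−M1)/(6·1)=-244/93, b=Δ1−h1·(2M1+M2)/6=-14/93
seg 2: a=0, c=M2/2=-65/31, d=(M3−M2)/(6·3)=65/279, b=Δ2−h2·(2M2+M3)/6=328/93
t_q=17/4 → seg 2, τ=9/4; S=0+328/93·τ+-65/31·τ²+65/279·τ³=-51/1984

  seg 0: a=1 b=-551/93 c=0 d=179/93
  seg 1: a=-3 b=-14/93 c=179/31 d=-244/93
  seg 2: a=0 b=328/93 c=-65/31 d=65/279
S(17/4) = -51/1984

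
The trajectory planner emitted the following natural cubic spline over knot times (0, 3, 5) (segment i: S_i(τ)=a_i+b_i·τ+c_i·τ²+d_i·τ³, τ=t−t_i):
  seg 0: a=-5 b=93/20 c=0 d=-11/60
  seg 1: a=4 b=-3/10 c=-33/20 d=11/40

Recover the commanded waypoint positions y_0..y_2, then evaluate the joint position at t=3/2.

y_0=-5 y_1=4 y_2=-1
S(3/2) = 217/160

y_0 = S_0(0) = a_0 = -5
y_1 = S_1(0) = a_1 = 4
y_2 = S_1(2) = -1
t_q=3/2 is in segment 0 (τ=3/2); S_0(τ)=217/160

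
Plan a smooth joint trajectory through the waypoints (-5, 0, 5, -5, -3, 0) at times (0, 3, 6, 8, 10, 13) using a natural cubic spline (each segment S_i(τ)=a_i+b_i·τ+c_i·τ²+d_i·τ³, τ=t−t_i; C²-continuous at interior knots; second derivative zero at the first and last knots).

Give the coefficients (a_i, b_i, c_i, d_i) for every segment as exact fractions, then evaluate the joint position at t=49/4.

  seg 0: a=-5 b=635/663 c=0 d=470/5967
  seg 1: a=0 b=2045/663 c=470/663 d=-2350/5967
  seg 2: a=5 b=-2185/663 c=-1880/663 d=1315/1326
  seg 3: a=-5 b=-605/221 c=2065/663 d=-413/663
  seg 4: a=-3 b=1489/663 c=-413/663 d=413/5967
S(49/4) = -4413/14144

Δ: Δ0=5/3, Δ1=5/3, Δ2=-5, Δ3=1, Δ4=1
row 1: diag=12, rhs=0; c'=1/4, d'=0
row 2: denom=10−3·1/4=37/4; d'=(-40−3·0)/(37/4)=-160/37
row 3: denom=8−2·8/37=280/37; d'=(36−2·-160/37)/(280/37)=59/10
row 4: denom=10−2·37/140=663/70; d'=(0−2·59/10)/(663/70)=-826/663
back: M4=-826/663
back: M3=59/10−37/140·-826/663=4130/663
back: M2=-160/37−8/37·4130/663=-3760/663
back: M1=0−1/4·-3760/663=940/663
M: M0=0, M1=940/663, M2=-3760/663, M3=4130/663, M4=-826/663, M5=0
seg 0: a=-5, c=M0/2=0, d=(M1−M0)/(6·3)=470/5967, b=Δ0−h0·(2M0+M1)/6=635/663
seg 1: a=0, c=M1/2=470/663, d=(M2−M1)/(6·3)=-2350/5967, b=Δ1−h1·(2M1+M2)/6=2045/663
seg 2: a=5, c=M2/2=-1880/663, d=(M3−M2)/(6·2)=1315/1326, b=Δ2−h2·(2M2+M3)/6=-2185/663
seg 3: a=-5, c=M3/2=2065/663, d=(M4−M3)/(6·2)=-413/663, b=Δ3−h3·(2M3+M4)/6=-605/221
seg 4: a=-3, c=M4/2=-413/663, d=(M5−M4)/(6·3)=413/5967, b=Δ4−h4·(2M4+M5)/6=1489/663
t_q=49/4 → seg 4, τ=9/4; S=-3+1489/663·τ+-413/663·τ²+413/5967·τ³=-4413/14144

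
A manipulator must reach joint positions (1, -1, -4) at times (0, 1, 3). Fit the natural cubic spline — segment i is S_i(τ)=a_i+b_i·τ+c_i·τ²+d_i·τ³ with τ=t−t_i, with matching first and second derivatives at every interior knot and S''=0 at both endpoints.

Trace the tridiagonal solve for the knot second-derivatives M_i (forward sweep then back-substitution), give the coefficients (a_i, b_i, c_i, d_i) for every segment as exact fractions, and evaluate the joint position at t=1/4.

Δ: Δ0=-2, Δ1=-3/2
row 1: diag=6, rhs=3; c'=1/3, d'=1/2
back: M1=1/2
M: M0=0, M1=1/2, M2=0
seg 0: a=1, c=M0/2=0, d=(M1−M0)/(6·1)=1/12, b=Δ0−h0·(2M0+M1)/6=-25/12
seg 1: a=-1, c=M1/2=1/4, d=(M2−M1)/(6·2)=-1/24, b=Δ1−h1·(2M1+M2)/6=-11/6
t_q=1/4 → seg 0, τ=1/4; S=1+-25/12·τ+0·τ²+1/12·τ³=123/256

  seg 0: a=1 b=-25/12 c=0 d=1/12
  seg 1: a=-1 b=-11/6 c=1/4 d=-1/24
S(1/4) = 123/256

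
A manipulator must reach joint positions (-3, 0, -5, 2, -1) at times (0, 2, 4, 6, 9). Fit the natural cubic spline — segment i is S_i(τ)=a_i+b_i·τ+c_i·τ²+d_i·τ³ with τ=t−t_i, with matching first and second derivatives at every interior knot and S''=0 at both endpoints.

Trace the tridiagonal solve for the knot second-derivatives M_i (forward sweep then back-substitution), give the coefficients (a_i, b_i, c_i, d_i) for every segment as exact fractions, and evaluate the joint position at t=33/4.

  seg 0: a=-3 b=217/71 c=0 d=-221/568
  seg 1: a=0 b=-229/142 c=-663/284 d=537/568
  seg 2: a=-5 b=28/71 c=237/71 d=-507/568
  seg 3: a=2 b=431/142 c=-573/284 d=191/852
S(33/4) = 21241/18176

Δ: Δ0=3/2, Δ1=-5/2, Δ2=7/2, Δ3=-1
row 1: diag=8, rhs=-24; c'=1/4, d'=-3
row 2: denom=8−2·1/4=15/2; d'=(36−2·-3)/(15/2)=28/5
row 3: denom=10−2·4/15=142/15; d'=(-27−2·28/5)/(142/15)=-573/142
back: M3=-573/142
back: M2=28/5−4/15·-573/142=474/71
back: M1=-3−1/4·474/71=-663/142
M: M0=0, M1=-663/142, M2=474/71, M3=-573/142, M4=0
seg 0: a=-3, c=M0/2=0, d=(M1−M0)/(6·2)=-221/568, b=Δ0−h0·(2M0+M1)/6=217/71
seg 1: a=0, c=M1/2=-663/284, d=(M2−M1)/(6·2)=537/568, b=Δ1−h1·(2M1+M2)/6=-229/142
seg 2: a=-5, c=M2/2=237/71, d=(M3−M2)/(6·2)=-507/568, b=Δ2−h2·(2M2+M3)/6=28/71
seg 3: a=2, c=M3/2=-573/284, d=(M4−M3)/(6·3)=191/852, b=Δ3−h3·(2M3+M4)/6=431/142
t_q=33/4 → seg 3, τ=9/4; S=2+431/142·τ+-573/284·τ²+191/852·τ³=21241/18176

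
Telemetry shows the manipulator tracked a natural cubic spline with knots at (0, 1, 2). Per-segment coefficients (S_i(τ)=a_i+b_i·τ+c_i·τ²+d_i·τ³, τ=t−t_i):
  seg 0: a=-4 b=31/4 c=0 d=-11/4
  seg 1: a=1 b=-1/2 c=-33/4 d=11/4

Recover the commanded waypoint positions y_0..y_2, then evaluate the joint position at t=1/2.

y_0=-4 y_1=1 y_2=-5
S(1/2) = -15/32

y_0 = S_0(0) = a_0 = -4
y_1 = S_1(0) = a_1 = 1
y_2 = S_1(1) = -5
t_q=1/2 is in segment 0 (τ=1/2); S_0(τ)=-15/32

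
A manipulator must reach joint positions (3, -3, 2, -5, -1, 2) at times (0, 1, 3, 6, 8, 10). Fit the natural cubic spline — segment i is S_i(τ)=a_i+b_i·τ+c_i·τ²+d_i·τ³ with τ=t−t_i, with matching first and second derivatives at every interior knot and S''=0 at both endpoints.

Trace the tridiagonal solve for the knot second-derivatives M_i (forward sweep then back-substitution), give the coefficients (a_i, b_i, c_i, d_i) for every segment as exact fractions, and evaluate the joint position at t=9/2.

Δ: Δ0=-6, Δ1=5/2, Δ2=-7/3, Δ3=2, Δ4=3/2
row 1: diag=6, rhs=51; c'=1/3, d'=17/2
row 2: denom=10−2·1/3=28/3; d'=(-29−2·17/2)/(28/3)=-69/14
row 3: denom=10−3·9/28=253/28; d'=(26−3·-69/14)/(253/28)=1142/253
row 4: denom=8−2·56/253=1912/253; d'=(-3−2·1142/253)/(1912/253)=-3043/1912
back: M4=-3043/1912
back: M3=1142/253−56/253·-3043/1912=1163/239
back: M2=-69/14−9/28·1163/239=-6207/956
back: M1=17/2−1/3·-6207/956=10195/956
M: M0=0, M1=10195/956, M2=-6207/956, M3=1163/239, M4=-3043/1912, M5=0
seg 0: a=3, c=M0/2=0, d=(M1−M0)/(6·1)=10195/5736, b=Δ0−h0·(2M0+M1)/6=-44611/5736
seg 1: a=-3, c=M1/2=10195/1912, d=(M2−M1)/(6·2)=-8201/5736, b=Δ1−h1·(2M1+M2)/6=-7013/2868
seg 2: a=2, c=M2/2=-6207/1912, d=(M3−M2)/(6·3)=10859/17208, b=Δ2−h2·(2M2+M3)/6=4951/2868
seg 3: a=-5, c=M3/2=1163/478, d=(M4−M3)/(6·2)=-12347/22944, b=Δ3−h3·(2M3+M4)/6=-4093/5736
seg 4: a=-1, c=M4/2=-3043/3824, d=(M5−M4)/(6·2)=3043/22944, b=Δ4−h4·(2M4+M5)/6=7345/2868
t_q=9/2 → seg 2, τ=3/2; S=2+4951/2868·τ+-6207/1912·τ²+10859/17208·τ³=-8949/15296

  seg 0: a=3 b=-44611/5736 c=0 d=10195/5736
  seg 1: a=-3 b=-7013/2868 c=10195/1912 d=-8201/5736
  seg 2: a=2 b=4951/2868 c=-6207/1912 d=10859/17208
  seg 3: a=-5 b=-4093/5736 c=1163/478 d=-12347/22944
  seg 4: a=-1 b=7345/2868 c=-3043/3824 d=3043/22944
S(9/2) = -8949/15296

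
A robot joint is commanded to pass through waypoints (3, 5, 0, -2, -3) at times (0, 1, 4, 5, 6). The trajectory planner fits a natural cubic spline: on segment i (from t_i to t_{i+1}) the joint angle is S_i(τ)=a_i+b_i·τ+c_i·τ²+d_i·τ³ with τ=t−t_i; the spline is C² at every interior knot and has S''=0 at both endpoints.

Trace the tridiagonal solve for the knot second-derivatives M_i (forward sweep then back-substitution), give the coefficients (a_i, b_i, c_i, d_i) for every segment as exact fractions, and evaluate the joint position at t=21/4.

  seg 0: a=3 b=398/159 c=0 d=-80/159
  seg 1: a=5 b=158/159 c=-80/53 d=11/53
  seg 2: a=0 b=-391/159 c=19/53 d=16/159
  seg 3: a=-2 b=-229/159 c=35/53 d=-35/159
S(21/4) = -7877/3392

Δ: Δ0=2, Δ1=-5/3, Δ2=-2, Δ3=-1
row 1: diag=8, rhs=-22; c'=3/8, d'=-11/4
row 2: denom=8−3·3/8=55/8; d'=(-2−3·-11/4)/(55/8)=10/11
row 3: denom=4−1·8/55=212/55; d'=(6−1·10/11)/(212/55)=70/53
back: M3=70/53
back: M2=10/11−8/55·70/53=38/53
back: M1=-11/4−3/8·38/53=-160/53
M: M0=0, M1=-160/53, M2=38/53, M3=70/53, M4=0
seg 0: a=3, c=M0/2=0, d=(M1−M0)/(6·1)=-80/159, b=Δ0−h0·(2M0+M1)/6=398/159
seg 1: a=5, c=M1/2=-80/53, d=(M2−M1)/(6·3)=11/53, b=Δ1−h1·(2M1+M2)/6=158/159
seg 2: a=0, c=M2/2=19/53, d=(M3−M2)/(6·1)=16/159, b=Δ2−h2·(2M2+M3)/6=-391/159
seg 3: a=-2, c=M3/2=35/53, d=(M4−M3)/(6·1)=-35/159, b=Δ3−h3·(2M3+M4)/6=-229/159
t_q=21/4 → seg 3, τ=1/4; S=-2+-229/159·τ+35/53·τ²+-35/159·τ³=-7877/3392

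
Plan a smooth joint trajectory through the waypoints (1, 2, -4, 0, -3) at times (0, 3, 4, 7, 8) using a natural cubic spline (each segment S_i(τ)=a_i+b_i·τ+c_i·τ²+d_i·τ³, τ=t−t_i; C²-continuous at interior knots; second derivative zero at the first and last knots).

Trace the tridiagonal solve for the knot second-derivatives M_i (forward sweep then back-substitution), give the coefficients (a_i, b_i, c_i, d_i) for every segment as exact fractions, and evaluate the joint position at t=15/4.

Δ: Δ0=1/3, Δ1=-6, Δ2=4/3, Δ3=-3
row 1: diag=8, rhs=-38; c'=1/8, d'=-19/4
row 2: denom=8−1·1/8=63/8; d'=(44−1·-19/4)/(63/8)=130/21
row 3: denom=8−3·8/21=48/7; d'=(-26−3·130/21)/(48/7)=-13/2
back: M3=-13/2
back: M2=130/21−8/21·-13/2=26/3
back: M1=-19/4−1/8·26/3=-35/6
M: M0=0, M1=-35/6, M2=26/3, M3=-13/2, M4=0
seg 0: a=1, c=M0/2=0, d=(M1−M0)/(6·3)=-35/108, b=Δ0−h0·(2M0+M1)/6=13/4
seg 1: a=2, c=M1/2=-35/12, d=(M2−M1)/(6·1)=29/12, b=Δ1−h1·(2M1+M2)/6=-11/2
seg 2: a=-4, c=M2/2=13/3, d=(M3−M2)/(6·3)=-91/108, b=Δ2−h2·(2M2+M3)/6=-49/12
seg 3: a=0, c=M3/2=-13/4, d=(M4−M3)/(6·1)=13/12, b=Δ3−h3·(2M3+M4)/6=-5/6
t_q=15/4 → seg 1, τ=3/4; S=2+-11/2·τ+-35/12·τ²+29/12·τ³=-703/256

  seg 0: a=1 b=13/4 c=0 d=-35/108
  seg 1: a=2 b=-11/2 c=-35/12 d=29/12
  seg 2: a=-4 b=-49/12 c=13/3 d=-91/108
  seg 3: a=0 b=-5/6 c=-13/4 d=13/12
S(15/4) = -703/256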